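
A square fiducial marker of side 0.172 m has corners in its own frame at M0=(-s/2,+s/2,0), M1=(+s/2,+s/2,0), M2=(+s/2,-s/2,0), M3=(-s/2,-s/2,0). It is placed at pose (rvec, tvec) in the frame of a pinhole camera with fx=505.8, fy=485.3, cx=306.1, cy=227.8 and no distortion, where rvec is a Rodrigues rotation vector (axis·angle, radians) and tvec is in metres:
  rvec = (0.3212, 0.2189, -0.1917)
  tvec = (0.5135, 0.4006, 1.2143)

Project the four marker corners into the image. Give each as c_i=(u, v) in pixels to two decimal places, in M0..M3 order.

Intrinsics K: fx=505.8, fy=485.3, cx=306.1, cy=227.8
Marker side s = 0.172 m; corners in marker frame (Z=0):
  M0 = (-0.0860, +0.0860, 0)
  M1 = (+0.0860, +0.0860, 0)
  M2 = (+0.0860, -0.0860, 0)
  M3 = (-0.0860, -0.0860, 0)
rvec = (0.3212, 0.2189, -0.1917), |rvec| = θ = 0.43340 rad = 24.832°
Rodrigues: sinθ=0.41996, 1−cosθ=0.09246; R = I + sinθ·[k]× + (1−cosθ)·[k]×²:
    [+0.95833 +0.22036 +0.18180]
    [-0.15115 +0.93113 -0.33189]
    [-0.24242 +0.29058 +0.92563]
t = (0.5135, 0.4006, 1.2143) m
M0: Pc = R·M0+t = (+0.45004, +0.49368, +1.26014); u = 505.8·(+0.45004)/1.26014 + 306.1 = 486.7372, v = 485.3·(+0.49368)/1.26014 + 227.8 = 417.9226
M1: Pc = R·M1+t = (+0.61487, +0.46768, +1.21844); u = 505.8·(+0.61487)/1.21844 + 306.1 = 561.3438, v = 485.3·(+0.46768)/1.21844 + 227.8 = 414.0742
M2: Pc = R·M2+t = (+0.57696, +0.30752, +1.16846); u = 505.8·(+0.57696)/1.16846 + 306.1 = 555.8547, v = 485.3·(+0.30752)/1.16846 + 227.8 = 355.5248
M3: Pc = R·M3+t = (+0.41213, +0.33352, +1.21016); u = 505.8·(+0.41213)/1.21016 + 306.1 = 478.3558, v = 485.3·(+0.33352)/1.21016 + 227.8 = 361.5495

c0=(486.74, 417.92) c1=(561.34, 414.07) c2=(555.85, 355.52) c3=(478.36, 361.55)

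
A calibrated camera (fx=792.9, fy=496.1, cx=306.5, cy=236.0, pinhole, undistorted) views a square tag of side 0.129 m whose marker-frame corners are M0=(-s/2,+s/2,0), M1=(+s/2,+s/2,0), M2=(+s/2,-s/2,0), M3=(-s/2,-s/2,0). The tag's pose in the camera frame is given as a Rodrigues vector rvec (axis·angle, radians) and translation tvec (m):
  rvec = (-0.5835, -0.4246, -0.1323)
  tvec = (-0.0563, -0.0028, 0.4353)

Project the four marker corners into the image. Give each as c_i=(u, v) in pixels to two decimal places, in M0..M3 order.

c0=(96.76, 303.17) c1=(338.82, 294.27) c2=(285.17, 179.49) c3=(72.29, 172.81)

Intrinsics K: fx=792.9, fy=496.1, cx=306.5, cy=236.0
Marker side s = 0.129 m; corners in marker frame (Z=0):
  M0 = (-0.0645, +0.0645, 0)
  M1 = (+0.0645, +0.0645, 0)
  M2 = (+0.0645, -0.0645, 0)
  M3 = (-0.0645, -0.0645, 0)
rvec = (-0.5835, -0.4246, -0.1323), |rvec| = θ = 0.73366 rad = 42.036°
Rodrigues: sinθ=0.66959, 1−cosθ=0.25727; R = I + sinθ·[k]× + (1−cosθ)·[k]×²:
    [+0.90546 +0.23917 -0.35062]
    [-0.00233 +0.82890 +0.55939]
    [+0.42442 -0.50570 +0.75109]
t = (-0.0563, -0.0028, 0.4353) m
M0: Pc = R·M0+t = (-0.09928, +0.05081, +0.37531); u = 792.9·(-0.09928)/0.37531 + 306.5 = 96.7626, v = 496.1·(+0.05081)/0.37531 + 236.0 = 303.1685
M1: Pc = R·M1+t = (+0.01753, +0.05051, +0.43006); u = 792.9·(+0.01753)/0.43006 + 306.5 = 338.8175, v = 496.1·(+0.05051)/0.43006 + 236.0 = 294.2710
M2: Pc = R·M2+t = (-0.01332, -0.05641, +0.49529); u = 792.9·(-0.01332)/0.49529 + 306.5 = 285.1702, v = 496.1·(-0.05641)/0.49529 + 236.0 = 179.4940
M3: Pc = R·M3+t = (-0.13013, -0.05611, +0.44054); u = 792.9·(-0.13013)/0.44054 + 306.5 = 72.2911, v = 496.1·(-0.05611)/0.44054 + 236.0 = 172.8096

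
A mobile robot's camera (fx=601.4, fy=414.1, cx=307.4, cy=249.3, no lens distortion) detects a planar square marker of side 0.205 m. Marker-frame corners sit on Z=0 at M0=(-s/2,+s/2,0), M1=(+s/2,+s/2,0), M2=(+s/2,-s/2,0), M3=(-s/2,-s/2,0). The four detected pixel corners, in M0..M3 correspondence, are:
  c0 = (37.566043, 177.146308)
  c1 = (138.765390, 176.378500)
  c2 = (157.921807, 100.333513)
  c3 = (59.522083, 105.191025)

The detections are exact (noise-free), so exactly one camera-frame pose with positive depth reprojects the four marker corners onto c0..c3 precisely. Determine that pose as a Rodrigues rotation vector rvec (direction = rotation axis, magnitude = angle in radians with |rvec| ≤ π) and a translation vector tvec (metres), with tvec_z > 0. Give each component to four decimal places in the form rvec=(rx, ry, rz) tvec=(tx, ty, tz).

rvec=(-0.2205, 0.2907, 0.0752) tvec=(-0.3687, -0.2809, 1.0551)

Intrinsics K: fx=601.4, fy=414.1, cx=307.4, cy=249.3
Marker side s = 0.205 m; corners in marker frame (Z=0):
  M0 = (-0.1025, +0.1025, 0)
  M1 = (+0.1025, +0.1025, 0)
  M2 = (+0.1025, -0.1025, 0)
  M3 = (-0.1025, -0.1025, 0)
Detected image corners:
  c0 = (37.566043, 177.146308) px
  c1 = (138.765390, 176.378500) px
  c2 = (157.921807, 100.333513) px
  c3 = (59.522083, 105.191025) px
Planar DLT: solve 8×8 A·h = b for H (H[2,2]=1):
  H  [+459.42624 -119.55524 +97.23152]
  H  [-52.62718 +333.59482 +139.06694]
  H  [-0.27696 -0.19389 +1.00000]
B = K⁻¹H; ‖b₁‖=0.947733, ‖b₂‖=0.947733; λ = 2/(‖b₁‖+‖b₂‖) = 1.055149, sign → tz>0 ⇒ λ=+1.055149
r₁ = λ·B[:,0] = (+0.95543,+0.04184,-0.29223); r₂ = λ·B[:,1] = (-0.10519,+0.97318,-0.20458)
r₃ = r₁×r₂ = (+0.27584,+0.22620,+0.93421); SVD([r₁ r₂ r₃]) → R = UVᵀ:
  R  [+0.95543 -0.10519 +0.27584]
  R  [+0.04184 +0.97318 +0.22620]
  R  [-0.29223 -0.20458 +0.93421]
t = (-0.36874, -0.28088, +1.05515) m
tr R = 2.862821; θ = arccos((tr R − 1)/2) = 0.372527 rad = 21.344°
axis k = ((R−Rᵀ)₃₂, (R−Rᵀ)₁₃, (R−Rᵀ)₂₁) / (2 sinθ) = (-0.591784, +0.780383, +0.201974)
rvec = θ·k = (-0.220456, +0.290714, +0.075241)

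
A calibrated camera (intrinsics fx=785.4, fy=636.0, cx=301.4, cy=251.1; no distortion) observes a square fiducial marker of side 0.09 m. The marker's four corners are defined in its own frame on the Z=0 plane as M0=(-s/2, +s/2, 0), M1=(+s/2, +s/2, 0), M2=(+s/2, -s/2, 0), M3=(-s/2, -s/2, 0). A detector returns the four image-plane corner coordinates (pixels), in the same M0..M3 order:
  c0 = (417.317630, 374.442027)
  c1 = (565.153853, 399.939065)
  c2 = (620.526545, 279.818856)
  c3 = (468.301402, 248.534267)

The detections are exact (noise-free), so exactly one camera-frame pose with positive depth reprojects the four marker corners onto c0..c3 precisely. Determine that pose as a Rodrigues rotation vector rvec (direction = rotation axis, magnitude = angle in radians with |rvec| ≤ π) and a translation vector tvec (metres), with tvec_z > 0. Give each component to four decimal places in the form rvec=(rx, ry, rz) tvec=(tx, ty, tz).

rvec=(0.2262, -0.1520, 0.2553) tvec=(0.1183, 0.0512, 0.4277)

Intrinsics K: fx=785.4, fy=636.0, cx=301.4, cy=251.1
Marker side s = 0.09 m; corners in marker frame (Z=0):
  M0 = (-0.0450, +0.0450, 0)
  M1 = (+0.0450, +0.0450, 0)
  M2 = (+0.0450, -0.0450, 0)
  M3 = (-0.0450, -0.0450, 0)
Detected image corners:
  c0 = (417.317630, 374.442027) px
  c1 = (565.153853, 399.939065) px
  c2 = (620.526545, 279.818856) px
  c3 = (468.301402, 248.534267) px
Planar DLT: solve 8×8 A·h = b for H (H[2,2]=1):
  H  [+1880.80760 -347.04558 +518.65755]
  H  [+449.56500 +1519.86060 +327.25362]
  H  [+0.41388 +0.47174 +1.00000]
B = K⁻¹H; ‖b₁‖=2.337911, ‖b₂‖=2.337911; λ = 2/(‖b₁‖+‖b₂‖) = 0.427732, sign → tz>0 ⇒ λ=+0.427732
r₁ = λ·B[:,0] = (+0.95636,+0.23245,+0.17703); r₂ = λ·B[:,1] = (-0.26644,+0.94250,+0.20178)
r₃ = r₁×r₂ = (-0.11995,-0.24014,+0.96330); SVD([r₁ r₂ r₃]) → R = UVᵀ:
  R  [+0.95636 -0.26644 -0.11995]
  R  [+0.23245 +0.94250 -0.24014]
  R  [+0.17703 +0.20178 +0.96330]
t = (+0.11832, +0.05122, +0.42773) m
tr R = 2.862156; θ = arccos((tr R − 1)/2) = 0.373440 rad = 21.397°
axis k = ((R−Rᵀ)₃₂, (R−Rᵀ)₁₃, (R−Rᵀ)₂₁) / (2 sinθ) = (+0.605663, -0.407016, +0.683747)
rvec = θ·k = (+0.226179, -0.151996, +0.255339)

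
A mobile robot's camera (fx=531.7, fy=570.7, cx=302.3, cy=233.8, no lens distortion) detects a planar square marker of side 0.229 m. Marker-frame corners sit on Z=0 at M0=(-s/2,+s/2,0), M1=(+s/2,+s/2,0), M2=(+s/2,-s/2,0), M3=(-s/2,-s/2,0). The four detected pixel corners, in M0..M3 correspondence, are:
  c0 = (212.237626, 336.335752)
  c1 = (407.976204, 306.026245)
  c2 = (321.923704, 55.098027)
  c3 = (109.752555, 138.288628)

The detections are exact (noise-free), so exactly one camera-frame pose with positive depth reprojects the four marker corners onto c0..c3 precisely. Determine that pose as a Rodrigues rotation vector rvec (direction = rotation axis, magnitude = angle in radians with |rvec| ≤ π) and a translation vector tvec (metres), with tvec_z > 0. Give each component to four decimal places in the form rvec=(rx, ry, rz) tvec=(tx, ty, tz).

rvec=(0.4702, 0.3893, -0.3050) tvec=(-0.0433, -0.0113, 0.5096)

Intrinsics K: fx=531.7, fy=570.7, cx=302.3, cy=233.8
Marker side s = 0.229 m; corners in marker frame (Z=0):
  M0 = (-0.1145, +0.1145, 0)
  M1 = (+0.1145, +0.1145, 0)
  M2 = (+0.1145, -0.1145, 0)
  M3 = (-0.1145, -0.1145, 0)
Detected image corners:
  c0 = (212.237626, 336.335752) px
  c1 = (407.976204, 306.026245) px
  c2 = (321.923704, 55.098027) px
  c3 = (109.752555, 138.288628) px
Planar DLT: solve 8×8 A·h = b for H (H[2,2]=1):
  H  [+666.32305 +609.90328 +257.14558]
  H  [-413.82498 +1123.93867 +221.19069]
  H  [-0.84141 +0.74073 +1.00000]
B = K⁻¹H; ‖b₁‖=1.962407, ‖b₂‖=1.962407; λ = 2/(‖b₁‖+‖b₂‖) = 0.509578, sign → tz>0 ⇒ λ=+0.509578
r₁ = λ·B[:,0] = (+0.88237,-0.19385,-0.42876); r₂ = λ·B[:,1] = (+0.36992,+0.84893,+0.37746)
r₃ = r₁×r₂ = (+0.29082,-0.49167,+0.82078); SVD([r₁ r₂ r₃]) → R = UVᵀ:
  R  [+0.88237 +0.36992 +0.29082]
  R  [-0.19385 +0.84893 -0.49167]
  R  [-0.42876 +0.37746 +0.82078]
t = (-0.04328, -0.01126, +0.50958) m
tr R = 2.552088; θ = arccos((tr R − 1)/2) = 0.682428 rad = 39.100°
axis k = ((R−Rᵀ)₃₂, (R−Rᵀ)₁₃, (R−Rᵀ)₂₁) / (2 sinθ) = (+0.689045, +0.570479, -0.446957)
rvec = θ·k = (+0.470223, +0.389311, -0.305016)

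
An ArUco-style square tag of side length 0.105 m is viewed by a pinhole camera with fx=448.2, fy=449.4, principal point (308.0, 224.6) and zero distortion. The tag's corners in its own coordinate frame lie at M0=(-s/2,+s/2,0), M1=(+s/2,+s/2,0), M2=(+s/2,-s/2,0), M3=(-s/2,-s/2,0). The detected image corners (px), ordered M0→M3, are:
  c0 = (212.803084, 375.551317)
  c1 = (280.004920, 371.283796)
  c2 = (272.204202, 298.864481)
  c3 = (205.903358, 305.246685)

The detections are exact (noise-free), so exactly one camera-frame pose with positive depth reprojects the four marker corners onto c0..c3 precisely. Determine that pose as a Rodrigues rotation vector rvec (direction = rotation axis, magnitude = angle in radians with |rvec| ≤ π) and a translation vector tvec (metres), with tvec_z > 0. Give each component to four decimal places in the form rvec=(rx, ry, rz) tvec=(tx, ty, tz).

rvec=(-0.0531, 0.1979, -0.1197) tvec=(-0.0978, 0.1676, 0.6665)

Intrinsics K: fx=448.2, fy=449.4, cx=308.0, cy=224.6
Marker side s = 0.105 m; corners in marker frame (Z=0):
  M0 = (-0.0525, +0.0525, 0)
  M1 = (+0.0525, +0.0525, 0)
  M2 = (+0.0525, -0.0525, 0)
  M3 = (-0.0525, -0.0525, 0)
Detected image corners:
  c0 = (212.803084, 375.551317) px
  c1 = (280.004920, 371.283796) px
  c2 = (272.204202, 298.864481) px
  c3 = (205.903358, 305.246685) px
Planar DLT: solve 8×8 A·h = b for H (H[2,2]=1):
  H  [+565.45107 +46.47009 +242.20308]
  H  [-148.51682 +646.83273 +337.59592]
  H  [-0.28943 -0.09668 +1.00000]
B = K⁻¹H; ‖b₁‖=1.500456, ‖b₂‖=1.500457; λ = 2/(‖b₁‖+‖b₂‖) = 0.666464, sign → tz>0 ⇒ λ=+0.666464
r₁ = λ·B[:,0] = (+0.97337,-0.12385,-0.19290); r₂ = λ·B[:,1] = (+0.11338,+0.99146,-0.06443)
r₃ = r₁×r₂ = (+0.19923,+0.04085,+0.97910); SVD([r₁ r₂ r₃]) → R = UVᵀ:
  R  [+0.97337 +0.11338 +0.19923]
  R  [-0.12385 +0.99146 +0.04085]
  R  [-0.19290 -0.06443 +0.97910]
t = (-0.09784, +0.16757, +0.66646) m
tr R = 2.943933; θ = arccos((tr R − 1)/2) = 0.237341 rad = 13.599°
axis k = ((R−Rᵀ)₃₂, (R−Rᵀ)₁₃, (R−Rᵀ)₂₁) / (2 sinθ) = (-0.223887, +0.833893, -0.504476)
rvec = θ·k = (-0.053138, +0.197917, -0.119733)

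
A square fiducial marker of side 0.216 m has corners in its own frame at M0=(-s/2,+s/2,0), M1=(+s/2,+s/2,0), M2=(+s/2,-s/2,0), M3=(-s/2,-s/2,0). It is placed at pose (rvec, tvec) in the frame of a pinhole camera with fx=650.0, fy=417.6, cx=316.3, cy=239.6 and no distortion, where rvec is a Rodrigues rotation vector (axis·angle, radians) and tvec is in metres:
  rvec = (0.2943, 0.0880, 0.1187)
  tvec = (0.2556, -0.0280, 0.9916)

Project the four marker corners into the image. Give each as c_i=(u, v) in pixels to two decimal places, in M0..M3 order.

c0=(403.04, 264.16) c1=(541.02, 276.01) c2=(571.31, 188.46) c3=(423.80, 177.18)

Intrinsics K: fx=650.0, fy=417.6, cx=316.3, cy=239.6
Marker side s = 0.216 m; corners in marker frame (Z=0):
  M0 = (-0.1080, +0.1080, 0)
  M1 = (+0.1080, +0.1080, 0)
  M2 = (+0.1080, -0.1080, 0)
  M3 = (-0.1080, -0.1080, 0)
rvec = (0.2943, 0.0880, 0.1187), |rvec| = θ = 0.32931 rad = 18.868°
Rodrigues: sinθ=0.32339, 1−cosθ=0.05373; R = I + sinθ·[k]× + (1−cosθ)·[k]×²:
    [+0.98918 -0.10373 +0.10373]
    [+0.12940 +0.95010 -0.28383]
    [-0.06911 +0.29419 +0.95325]
t = (0.2556, -0.0280, 0.9916) m
M0: Pc = R·M0+t = (+0.13757, +0.06064, +1.03084); u = 650.0·(+0.13757)/1.03084 + 316.3 = 403.0426, v = 417.6·(+0.06064)/1.03084 + 239.6 = 264.1641
M1: Pc = R·M1+t = (+0.35123, +0.08859, +1.01591); u = 650.0·(+0.35123)/1.01591 + 316.3 = 541.0235, v = 417.6·(+0.08859)/1.01591 + 239.6 = 276.0143
M2: Pc = R·M2+t = (+0.37363, -0.11664, +0.95236); u = 650.0·(+0.37363)/0.95236 + 316.3 = 571.3102, v = 417.6·(-0.11664)/0.95236 + 239.6 = 188.4566
M3: Pc = R·M3+t = (+0.15997, -0.14459, +0.96729); u = 650.0·(+0.15997)/0.96729 + 316.3 = 423.7976, v = 417.6·(-0.14459)/0.96729 + 239.6 = 177.1792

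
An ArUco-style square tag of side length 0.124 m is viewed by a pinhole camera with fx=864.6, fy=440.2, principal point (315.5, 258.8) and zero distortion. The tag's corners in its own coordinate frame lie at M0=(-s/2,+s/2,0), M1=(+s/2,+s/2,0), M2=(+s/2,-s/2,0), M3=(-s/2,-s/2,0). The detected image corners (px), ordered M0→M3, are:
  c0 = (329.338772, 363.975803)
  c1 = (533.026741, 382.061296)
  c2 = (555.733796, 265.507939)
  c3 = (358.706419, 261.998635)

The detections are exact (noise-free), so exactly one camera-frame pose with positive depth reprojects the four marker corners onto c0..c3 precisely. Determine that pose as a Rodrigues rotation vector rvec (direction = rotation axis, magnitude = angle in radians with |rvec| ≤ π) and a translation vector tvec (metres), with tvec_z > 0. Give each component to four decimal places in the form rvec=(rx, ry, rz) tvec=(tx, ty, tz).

rvec=(-0.2398, 0.5373, 0.0951) tvec=(0.0708, 0.0656, 0.4992)

Intrinsics K: fx=864.6, fy=440.2, cx=315.5, cy=258.8
Marker side s = 0.124 m; corners in marker frame (Z=0):
  M0 = (-0.0620, +0.0620, 0)
  M1 = (+0.0620, +0.0620, 0)
  M2 = (+0.0620, -0.0620, 0)
  M3 = (-0.0620, -0.0620, 0)
Detected image corners:
  c0 = (329.338772, 363.975803) px
  c1 = (533.026741, 382.061296) px
  c2 = (555.733796, 265.507939) px
  c3 = (358.706419, 261.998635) px
Planar DLT: solve 8×8 A·h = b for H (H[2,2]=1):
  H  [+1154.91352 -390.59644 +438.09166]
  H  [-244.24738 +749.17300 +316.67501]
  H  [-1.03602 -0.40273 +1.00000]
B = K⁻¹H; ‖b₁‖=2.003374, ‖b₂‖=2.003374; λ = 2/(‖b₁‖+‖b₂‖) = 0.499158, sign → tz>0 ⇒ λ=+0.499158
r₁ = λ·B[:,0] = (+0.85547,+0.02707,-0.51714); r₂ = λ·B[:,1] = (-0.15215,+0.96770,-0.20103)
r₃ = r₁×r₂ = (+0.49499,+0.25065,+0.83196); SVD([r₁ r₂ r₃]) → R = UVᵀ:
  R  [+0.85547 -0.15215 +0.49499]
  R  [+0.02707 +0.96770 +0.25065]
  R  [-0.51714 -0.20103 +0.83196]
t = (+0.07078, +0.06563, +0.49916) m
tr R = 2.655130; θ = arccos((tr R − 1)/2) = 0.596040 rad = 34.151°
axis k = ((R−Rᵀ)₃₂, (R−Rᵀ)₁₃, (R−Rᵀ)₂₁) / (2 sinθ) = (-0.402299, +0.901484, +0.159627)
rvec = θ·k = (-0.239787, +0.537321, +0.095144)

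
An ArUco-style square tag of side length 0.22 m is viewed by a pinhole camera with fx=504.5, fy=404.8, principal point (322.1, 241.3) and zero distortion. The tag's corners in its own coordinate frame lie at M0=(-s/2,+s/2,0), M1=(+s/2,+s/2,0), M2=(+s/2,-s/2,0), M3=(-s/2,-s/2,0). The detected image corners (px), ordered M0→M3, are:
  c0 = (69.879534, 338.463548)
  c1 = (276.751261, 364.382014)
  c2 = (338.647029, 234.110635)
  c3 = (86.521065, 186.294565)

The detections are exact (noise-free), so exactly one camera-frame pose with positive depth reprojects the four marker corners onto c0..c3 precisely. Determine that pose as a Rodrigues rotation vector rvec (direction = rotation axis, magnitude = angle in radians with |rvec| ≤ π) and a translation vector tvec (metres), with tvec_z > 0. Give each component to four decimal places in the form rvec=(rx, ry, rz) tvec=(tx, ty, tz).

rvec=(0.5346, -0.1601, 0.2780) tvec=(-0.1225, 0.0583, 0.4922)

Intrinsics K: fx=504.5, fy=404.8, cx=322.1, cy=241.3
Marker side s = 0.22 m; corners in marker frame (Z=0):
  M0 = (-0.1100, +0.1100, 0)
  M1 = (+0.1100, +0.1100, 0)
  M2 = (+0.1100, -0.1100, 0)
  M3 = (-0.1100, -0.1100, 0)
Detected image corners:
  c0 = (69.879534, 338.463548) px
  c1 = (276.751261, 364.382014) px
  c2 = (338.647029, 234.110635) px
  c3 = (86.521065, 186.294565) px
Planar DLT: solve 8×8 A·h = b for H (H[2,2]=1):
  H  [+1119.12507 +4.22870 +196.53621]
  H  [+288.81031 +912.79190 +289.28724]
  H  [+0.45069 +0.97342 +1.00000]
B = K⁻¹H; ‖b₁‖=2.031737, ‖b₂‖=2.031737; λ = 2/(‖b₁‖+‖b₂‖) = 0.492190, sign → tz>0 ⇒ λ=+0.492190
r₁ = λ·B[:,0] = (+0.95019,+0.21893,+0.22183); r₂ = λ·B[:,1] = (-0.30176,+0.82425,+0.47911)
r₃ = r₁×r₂ = (-0.07795,-0.52218,+0.84926); SVD([r₁ r₂ r₃]) → R = UVᵀ:
  R  [+0.95019 -0.30176 -0.07795]
  R  [+0.21893 +0.82425 -0.52218]
  R  [+0.22183 +0.47911 +0.84926]
t = (-0.12250, +0.05835, +0.49219) m
tr R = 2.623708; θ = arccos((tr R − 1)/2) = 0.623476 rad = 35.723°
axis k = ((R−Rᵀ)₃₂, (R−Rᵀ)₁₃, (R−Rᵀ)₂₁) / (2 sinθ) = (+0.857475, -0.256721, +0.445905)
rvec = θ·k = (+0.534615, -0.160059, +0.278011)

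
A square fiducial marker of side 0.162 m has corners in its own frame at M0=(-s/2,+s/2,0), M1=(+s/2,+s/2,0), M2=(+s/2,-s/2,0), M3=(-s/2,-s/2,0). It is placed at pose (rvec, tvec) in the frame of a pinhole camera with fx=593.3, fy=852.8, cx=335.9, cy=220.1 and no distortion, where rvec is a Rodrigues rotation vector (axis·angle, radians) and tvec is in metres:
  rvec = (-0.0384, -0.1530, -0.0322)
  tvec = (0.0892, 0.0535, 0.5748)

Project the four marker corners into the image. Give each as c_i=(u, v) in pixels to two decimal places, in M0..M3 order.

c0=(348.65, 428.54) c1=(510.60, 412.82) c2=(503.18, 177.09) c3=(342.57, 182.33)

Intrinsics K: fx=593.3, fy=852.8, cx=335.9, cy=220.1
Marker side s = 0.162 m; corners in marker frame (Z=0):
  M0 = (-0.0810, +0.0810, 0)
  M1 = (+0.0810, +0.0810, 0)
  M2 = (+0.0810, -0.0810, 0)
  M3 = (-0.0810, -0.0810, 0)
rvec = (-0.0384, -0.1530, -0.0322), |rvec| = θ = 0.16100 rad = 9.225°
Rodrigues: sinθ=0.16030, 1−cosθ=0.01293; R = I + sinθ·[k]× + (1−cosθ)·[k]×²:
    [+0.98780 +0.03499 -0.15172]
    [-0.02913 +0.99875 +0.04069]
    [+0.15296 -0.03578 +0.98759]
t = (0.0892, 0.0535, 0.5748) m
M0: Pc = R·M0+t = (+0.01202, +0.13676, +0.55951); u = 593.3·(+0.01202)/0.55951 + 335.9 = 348.6483, v = 852.8·(+0.13676)/0.55951 + 220.1 = 428.5443
M1: Pc = R·M1+t = (+0.17205, +0.13204, +0.58429); u = 593.3·(+0.17205)/0.58429 + 335.9 = 510.5990, v = 852.8·(+0.13204)/0.58429 + 220.1 = 412.8169
M2: Pc = R·M2+t = (+0.16638, -0.02976, +0.59009); u = 593.3·(+0.16638)/0.59009 + 335.9 = 503.1835, v = 852.8·(-0.02976)/0.59009 + 220.1 = 177.0934
M3: Pc = R·M3+t = (+0.00635, -0.02504, +0.56531); u = 593.3·(+0.00635)/0.56531 + 335.9 = 342.5681, v = 852.8·(-0.02504)/0.56531 + 220.1 = 182.3272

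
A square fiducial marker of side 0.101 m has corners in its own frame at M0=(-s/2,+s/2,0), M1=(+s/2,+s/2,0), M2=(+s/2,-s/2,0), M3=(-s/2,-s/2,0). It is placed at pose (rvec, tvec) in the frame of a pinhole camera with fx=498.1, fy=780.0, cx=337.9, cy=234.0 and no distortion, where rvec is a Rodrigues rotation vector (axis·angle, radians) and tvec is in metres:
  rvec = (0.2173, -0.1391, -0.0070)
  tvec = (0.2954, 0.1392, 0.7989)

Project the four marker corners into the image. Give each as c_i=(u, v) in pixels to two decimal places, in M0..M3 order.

c0=(489.88, 418.22) c1=(548.32, 412.99) c2=(554.59, 321.11) c3=(494.64, 324.87)

Intrinsics K: fx=498.1, fy=780.0, cx=337.9, cy=234.0
Marker side s = 0.101 m; corners in marker frame (Z=0):
  M0 = (-0.0505, +0.0505, 0)
  M1 = (+0.0505, +0.0505, 0)
  M2 = (+0.0505, -0.0505, 0)
  M3 = (-0.0505, -0.0505, 0)
rvec = (0.2173, -0.1391, -0.0070), |rvec| = θ = 0.25810 rad = 14.788°
Rodrigues: sinθ=0.25525, 1−cosθ=0.03312; R = I + sinθ·[k]× + (1−cosθ)·[k]×²:
    [+0.99035 -0.00811 -0.13832]
    [-0.02195 +0.97650 -0.21441]
    [+0.13680 +0.21538 +0.96690]
t = (0.2954, 0.1392, 0.7989) m
M0: Pc = R·M0+t = (+0.24498, +0.18962, +0.80287); u = 498.1·(+0.24498)/0.80287 + 337.9 = 489.8844, v = 780.0·(+0.18962)/0.80287 + 234.0 = 418.2207
M1: Pc = R·M1+t = (+0.34500, +0.18740, +0.81669); u = 498.1·(+0.34500)/0.81669 + 337.9 = 548.3192, v = 780.0·(+0.18740)/0.81669 + 234.0 = 412.9863
M2: Pc = R·M2+t = (+0.34582, +0.08878, +0.79493); u = 498.1·(+0.34582)/0.79493 + 337.9 = 554.5904, v = 780.0·(+0.08878)/0.79493 + 234.0 = 321.1107
M3: Pc = R·M3+t = (+0.24580, +0.09100, +0.78111); u = 498.1·(+0.24580)/0.78111 + 337.9 = 494.6391, v = 780.0·(+0.09100)/0.78111 + 234.0 = 324.8656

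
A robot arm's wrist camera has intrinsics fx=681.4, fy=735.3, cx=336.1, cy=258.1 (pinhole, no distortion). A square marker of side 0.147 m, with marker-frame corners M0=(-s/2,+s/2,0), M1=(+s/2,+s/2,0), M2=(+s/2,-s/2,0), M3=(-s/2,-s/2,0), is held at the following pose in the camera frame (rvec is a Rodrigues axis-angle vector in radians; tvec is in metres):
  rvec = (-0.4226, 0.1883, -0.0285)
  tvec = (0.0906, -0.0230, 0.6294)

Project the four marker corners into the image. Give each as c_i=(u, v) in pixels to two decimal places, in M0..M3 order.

Intrinsics K: fx=681.4, fy=735.3, cx=336.1, cy=258.1
Marker side s = 0.147 m; corners in marker frame (Z=0):
  M0 = (-0.0735, +0.0735, 0)
  M1 = (+0.0735, +0.0735, 0)
  M2 = (+0.0735, -0.0735, 0)
  M3 = (-0.0735, -0.0735, 0)
rvec = (-0.4226, 0.1883, -0.0285), |rvec| = θ = 0.46353 rad = 26.558°
Rodrigues: sinθ=0.44711, 1−cosθ=0.10552; R = I + sinθ·[k]× + (1−cosθ)·[k]×²:
    [+0.98219 -0.01159 +0.18754]
    [-0.06657 +0.91189 +0.40499]
    [-0.17571 -0.41026 +0.89488]
t = (0.0906, -0.0230, 0.6294) m
M0: Pc = R·M0+t = (+0.01756, +0.04892, +0.61216); u = 681.4·(+0.01756)/0.61216 + 336.1 = 355.6432, v = 735.3·(+0.04892)/0.61216 + 258.1 = 316.8570
M1: Pc = R·M1+t = (+0.16194, +0.03913, +0.58633); u = 681.4·(+0.16194)/0.58633 + 336.1 = 524.2962, v = 735.3·(+0.03913)/0.58633 + 258.1 = 307.1733
M2: Pc = R·M2+t = (+0.16364, -0.09492, +0.64664); u = 681.4·(+0.16364)/0.64664 + 336.1 = 508.5394, v = 735.3·(-0.09492)/0.64664 + 258.1 = 150.1688
M3: Pc = R·M3+t = (+0.01926, -0.08513, +0.67247); u = 681.4·(+0.01926)/0.67247 + 336.1 = 355.6169, v = 735.3·(-0.08513)/0.67247 + 258.1 = 165.0148

c0=(355.64, 316.86) c1=(524.30, 307.17) c2=(508.54, 150.17) c3=(355.62, 165.01)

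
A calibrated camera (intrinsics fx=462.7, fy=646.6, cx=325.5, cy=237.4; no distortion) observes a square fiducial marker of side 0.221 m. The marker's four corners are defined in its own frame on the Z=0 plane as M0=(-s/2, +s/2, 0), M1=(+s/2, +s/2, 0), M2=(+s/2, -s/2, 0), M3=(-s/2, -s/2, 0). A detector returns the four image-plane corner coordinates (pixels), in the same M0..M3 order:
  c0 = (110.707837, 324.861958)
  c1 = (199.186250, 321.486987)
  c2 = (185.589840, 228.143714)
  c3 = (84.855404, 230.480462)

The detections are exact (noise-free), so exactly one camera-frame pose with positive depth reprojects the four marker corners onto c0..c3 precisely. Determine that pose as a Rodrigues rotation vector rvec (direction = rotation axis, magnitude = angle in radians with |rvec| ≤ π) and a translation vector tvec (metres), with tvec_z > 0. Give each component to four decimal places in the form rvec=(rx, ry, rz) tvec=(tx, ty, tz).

rvec=(0.6923, -0.0784, 0.0088) tvec=(-0.4320, 0.0720, 1.1139)

Intrinsics K: fx=462.7, fy=646.6, cx=325.5, cy=237.4
Marker side s = 0.221 m; corners in marker frame (Z=0):
  M0 = (-0.1105, +0.1105, 0)
  M1 = (+0.1105, +0.1105, 0)
  M2 = (+0.1105, -0.1105, 0)
  M3 = (-0.1105, -0.1105, 0)
Detected image corners:
  c0 = (110.707837, 324.861958) px
  c1 = (199.186250, 321.486987) px
  c2 = (185.589840, 228.143714) px
  c3 = (84.855404, 230.480462) px
Planar DLT: solve 8×8 A·h = b for H (H[2,2]=1):
  H  [+436.11748 +172.05052 +146.06092]
  H  [+5.56381 +582.74442 +279.19961]
  H  [+0.06746 +0.57212 +1.00000]
B = K⁻¹H; ‖b₁‖=0.897778, ‖b₂‖=0.897778; λ = 2/(‖b₁‖+‖b₂‖) = 1.113861, sign → tz>0 ⇒ λ=+1.113861
r₁ = λ·B[:,0] = (+0.99701,-0.01800,+0.07514); r₂ = λ·B[:,1] = (-0.03413,+0.76989,+0.63727)
r₃ = r₁×r₂ = (-0.06932,-0.63793,+0.76697); SVD([r₁ r₂ r₃]) → R = UVᵀ:
  R  [+0.99701 -0.03413 -0.06932]
  R  [-0.01800 +0.76989 -0.63793]
  R  [+0.07514 +0.63727 +0.76697]
t = (-0.43197, +0.07201, +1.11386) m
tr R = 2.533870; θ = arccos((tr R − 1)/2) = 0.696745 rad = 39.921°
axis k = ((R−Rᵀ)₃₂, (R−Rᵀ)₁₃, (R−Rᵀ)₂₁) / (2 sinθ) = (+0.993566, -0.112556, +0.012562)
rvec = θ·k = (+0.692262, -0.078423, +0.008752)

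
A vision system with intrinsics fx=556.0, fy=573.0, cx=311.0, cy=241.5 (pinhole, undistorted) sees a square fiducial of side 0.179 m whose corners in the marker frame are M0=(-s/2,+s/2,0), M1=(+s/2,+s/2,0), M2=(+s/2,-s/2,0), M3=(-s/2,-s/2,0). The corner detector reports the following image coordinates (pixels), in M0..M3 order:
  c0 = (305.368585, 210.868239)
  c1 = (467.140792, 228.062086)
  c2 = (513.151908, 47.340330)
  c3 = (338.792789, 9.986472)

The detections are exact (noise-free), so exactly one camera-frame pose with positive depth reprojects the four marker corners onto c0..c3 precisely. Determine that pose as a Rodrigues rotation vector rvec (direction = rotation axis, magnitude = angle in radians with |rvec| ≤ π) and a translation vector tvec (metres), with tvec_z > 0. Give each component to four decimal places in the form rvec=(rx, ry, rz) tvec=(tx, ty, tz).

Intrinsics K: fx=556.0, fy=573.0, cx=311.0, cy=241.5
Marker side s = 0.179 m; corners in marker frame (Z=0):
  M0 = (-0.0895, +0.0895, 0)
  M1 = (+0.0895, +0.0895, 0)
  M2 = (+0.0895, -0.0895, 0)
  M3 = (-0.0895, -0.0895, 0)
Detected image corners:
  c0 = (305.368585, 210.868239) px
  c1 = (467.140792, 228.062086) px
  c2 = (513.151908, 47.340330) px
  c3 = (338.792789, 9.986472) px
Planar DLT: solve 8×8 A·h = b for H (H[2,2]=1):
  H  [+1145.60735 -4.33745 +409.01360]
  H  [+213.30977 +1130.29808 +129.29840]
  H  [+0.51314 +0.53966 +1.00000]
B = K⁻¹H; ‖b₁‖=1.852746, ‖b₂‖=1.852746; λ = 2/(‖b₁‖+‖b₂‖) = 0.539739, sign → tz>0 ⇒ λ=+0.539739
r₁ = λ·B[:,0] = (+0.95719,+0.08420,+0.27696); r₂ = λ·B[:,1] = (-0.16714,+0.94193,+0.29128)
r₃ = r₁×r₂ = (-0.23635,-0.32510,+0.91567); SVD([r₁ r₂ r₃]) → R = UVᵀ:
  R  [+0.95719 -0.16714 -0.23635]
  R  [+0.08420 +0.94193 -0.32510]
  R  [+0.27696 +0.29128 +0.91567]
t = (+0.09515, -0.10569, +0.53974) m
tr R = 2.814781; θ = arccos((tr R − 1)/2) = 0.433763 rad = 24.853°
axis k = ((R−Rᵀ)₃₂, (R−Rᵀ)₁₃, (R−Rᵀ)₂₁) / (2 sinθ) = (+0.733272, -0.610663, +0.299004)
rvec = θ·k = (+0.318067, -0.264883, +0.129697)

rvec=(0.3181, -0.2649, 0.1297) tvec=(0.0951, -0.1057, 0.5397)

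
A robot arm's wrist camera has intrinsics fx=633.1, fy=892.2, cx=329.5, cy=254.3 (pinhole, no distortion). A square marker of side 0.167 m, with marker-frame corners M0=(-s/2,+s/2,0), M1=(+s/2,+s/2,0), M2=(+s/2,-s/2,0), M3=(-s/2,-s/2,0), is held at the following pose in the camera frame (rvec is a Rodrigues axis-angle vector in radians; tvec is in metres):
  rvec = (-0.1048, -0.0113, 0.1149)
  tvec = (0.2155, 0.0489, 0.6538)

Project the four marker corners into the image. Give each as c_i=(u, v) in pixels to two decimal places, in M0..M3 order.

Intrinsics K: fx=633.1, fy=892.2, cx=329.5, cy=254.3
Marker side s = 0.167 m; corners in marker frame (Z=0):
  M0 = (-0.0835, +0.0835, 0)
  M1 = (+0.0835, +0.0835, 0)
  M2 = (+0.0835, -0.0835, 0)
  M3 = (-0.0835, -0.0835, 0)
rvec = (-0.1048, -0.0113, 0.1149), |rvec| = θ = 0.15593 rad = 8.934°
Rodrigues: sinθ=0.15529, 1−cosθ=0.01213; R = I + sinθ·[k]× + (1−cosθ)·[k]×²:
    [+0.99335 -0.11384 -0.01726]
    [+0.11503 +0.98793 +0.10373]
    [+0.00525 -0.10502 +0.99446]
t = (0.2155, 0.0489, 0.6538) m
M0: Pc = R·M0+t = (+0.12305, +0.12179, +0.64459); u = 633.1·(+0.12305)/0.64459 + 329.5 = 450.3555, v = 892.2·(+0.12179)/0.64459 + 254.3 = 422.8700
M1: Pc = R·M1+t = (+0.28894, +0.14100, +0.64547); u = 633.1·(+0.28894)/0.64547 + 329.5 = 612.9020, v = 892.2·(+0.14100)/0.64547 + 254.3 = 449.1933
M2: Pc = R·M2+t = (+0.30795, -0.02399, +0.66301); u = 633.1·(+0.30795)/0.66301 + 329.5 = 623.5593, v = 892.2·(-0.02399)/0.66301 + 254.3 = 222.0201
M3: Pc = R·M3+t = (+0.14206, -0.04320, +0.66213); u = 633.1·(+0.14206)/0.66213 + 329.5 = 465.3326, v = 892.2·(-0.04320)/0.66213 + 254.3 = 196.0935

c0=(450.36, 422.87) c1=(612.90, 449.19) c2=(623.56, 222.02) c3=(465.33, 196.09)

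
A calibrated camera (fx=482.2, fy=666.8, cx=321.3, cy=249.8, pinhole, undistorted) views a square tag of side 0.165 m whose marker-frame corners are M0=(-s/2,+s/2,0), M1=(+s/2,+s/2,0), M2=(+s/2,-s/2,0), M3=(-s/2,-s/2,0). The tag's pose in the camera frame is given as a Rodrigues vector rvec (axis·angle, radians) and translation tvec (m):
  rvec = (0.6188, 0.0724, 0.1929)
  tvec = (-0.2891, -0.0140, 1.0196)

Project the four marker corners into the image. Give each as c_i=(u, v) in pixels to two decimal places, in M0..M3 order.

Intrinsics K: fx=482.2, fy=666.8, cx=321.3, cy=249.8
Marker side s = 0.165 m; corners in marker frame (Z=0):
  M0 = (-0.0825, +0.0825, 0)
  M1 = (+0.0825, +0.0825, 0)
  M2 = (+0.0825, -0.0825, 0)
  M3 = (-0.0825, -0.0825, 0)
rvec = (0.6188, 0.0724, 0.1929), |rvec| = θ = 0.65220 rad = 37.368°
Rodrigues: sinθ=0.60694, 1−cosθ=0.20525; R = I + sinθ·[k]× + (1−cosθ)·[k]×²:
    [+0.97952 -0.15789 +0.12497]
    [+0.20113 +0.79728 -0.56912]
    [-0.00978 +0.58259 +0.81271]
t = (-0.2891, -0.0140, 1.0196) m
M0: Pc = R·M0+t = (-0.38294, +0.03518, +1.06847); u = 482.2·(-0.38294)/1.06847 + 321.3 = 148.4811, v = 666.8·(+0.03518)/1.06847 + 249.8 = 271.7562
M1: Pc = R·M1+t = (-0.22132, +0.06837, +1.06686); u = 482.2·(-0.22132)/1.06686 + 321.3 = 221.2691, v = 666.8·(+0.06837)/1.06686 + 249.8 = 292.5314
M2: Pc = R·M2+t = (-0.19526, -0.06318, +0.97073); u = 482.2·(-0.19526)/0.97073 + 321.3 = 224.3048, v = 666.8·(-0.06318)/0.97073 + 249.8 = 206.3997
M3: Pc = R·M3+t = (-0.35688, -0.09637, +0.97234); u = 482.2·(-0.35688)/0.97234 + 321.3 = 144.3158, v = 666.8·(-0.09637)/0.97234 + 249.8 = 183.7135

c0=(148.48, 271.76) c1=(221.27, 292.53) c2=(224.30, 206.40) c3=(144.32, 183.71)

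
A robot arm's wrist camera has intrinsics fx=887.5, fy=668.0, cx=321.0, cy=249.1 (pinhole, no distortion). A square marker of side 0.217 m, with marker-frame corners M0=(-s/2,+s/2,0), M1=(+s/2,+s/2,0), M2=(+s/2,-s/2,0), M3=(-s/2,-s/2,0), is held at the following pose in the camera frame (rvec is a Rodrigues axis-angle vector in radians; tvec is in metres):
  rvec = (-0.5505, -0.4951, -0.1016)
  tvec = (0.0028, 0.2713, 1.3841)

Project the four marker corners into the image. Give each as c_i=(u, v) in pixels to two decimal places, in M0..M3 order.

c0=(273.64, 436.62) c1=(399.36, 426.54) c2=(365.11, 331.33) c3=(246.23, 333.53)

Intrinsics K: fx=887.5, fy=668.0, cx=321.0, cy=249.1
Marker side s = 0.217 m; corners in marker frame (Z=0):
  M0 = (-0.1085, +0.1085, 0)
  M1 = (+0.1085, +0.1085, 0)
  M2 = (+0.1085, -0.1085, 0)
  M3 = (-0.1085, -0.1085, 0)
rvec = (-0.5505, -0.4951, -0.1016), |rvec| = θ = 0.74733 rad = 42.819°
Rodrigues: sinθ=0.67968, 1−cosθ=0.26649; R = I + sinθ·[k]× + (1−cosθ)·[k]×²:
    [+0.87811 +0.22245 -0.42360]
    [+0.03765 +0.85047 +0.52467]
    [+0.47697 -0.47667 +0.73843]
t = (0.0028, 0.2713, 1.3841) m
M0: Pc = R·M0+t = (-0.06834, +0.35949, +1.28063); u = 887.5·(-0.06834)/1.28063 + 321.0 = 273.6399, v = 668.0·(+0.35949)/1.28063 + 249.1 = 436.6173
M1: Pc = R·M1+t = (+0.12221, +0.36766, +1.38413); u = 887.5·(+0.12221)/1.38413 + 321.0 = 399.3614, v = 668.0·(+0.36766)/1.38413 + 249.1 = 426.5378
M2: Pc = R·M2+t = (+0.07394, +0.18311, +1.48757); u = 887.5·(+0.07394)/1.48757 + 321.0 = 365.1127, v = 668.0·(+0.18311)/1.48757 + 249.1 = 331.3257
M3: Pc = R·M3+t = (-0.11661, +0.17494, +1.38407); u = 887.5·(-0.11661)/1.38407 + 321.0 = 246.2257, v = 668.0·(+0.17494)/1.38407 + 249.1 = 333.5318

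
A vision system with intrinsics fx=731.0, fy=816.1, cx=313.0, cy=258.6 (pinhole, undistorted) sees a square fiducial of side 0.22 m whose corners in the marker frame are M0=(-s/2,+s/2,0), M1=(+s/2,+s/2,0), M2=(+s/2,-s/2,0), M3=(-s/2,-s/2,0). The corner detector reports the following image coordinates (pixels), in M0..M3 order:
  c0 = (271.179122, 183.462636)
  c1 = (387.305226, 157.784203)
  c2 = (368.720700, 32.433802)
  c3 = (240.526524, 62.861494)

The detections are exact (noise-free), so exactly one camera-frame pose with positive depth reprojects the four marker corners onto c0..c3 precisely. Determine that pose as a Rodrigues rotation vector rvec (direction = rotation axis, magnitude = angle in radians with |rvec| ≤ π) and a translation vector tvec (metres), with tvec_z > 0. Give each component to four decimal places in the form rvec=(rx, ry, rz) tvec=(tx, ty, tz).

Intrinsics K: fx=731.0, fy=816.1, cx=313.0, cy=258.6
Marker side s = 0.22 m; corners in marker frame (Z=0):
  M0 = (-0.1100, +0.1100, 0)
  M1 = (+0.1100, +0.1100, 0)
  M2 = (+0.1100, -0.1100, 0)
  M3 = (-0.1100, -0.1100, 0)
Detected image corners:
  c0 = (271.179122, 183.462636) px
  c1 = (387.305226, 157.784203) px
  c2 = (368.720700, 32.433802) px
  c3 = (240.526524, 62.861494) px
Planar DLT: solve 8×8 A·h = b for H (H[2,2]=1):
  H  [+531.72399 +258.89344 +317.09036]
  H  [-134.59210 +609.44135 +112.37581]
  H  [-0.06990 +0.46313 +1.00000]
B = K⁻¹H; ‖b₁‖=0.773824, ‖b₂‖=0.773824; λ = 2/(‖b₁‖+‖b₂‖) = 1.292283, sign → tz>0 ⇒ λ=+1.292283
r₁ = λ·B[:,0] = (+0.97867,-0.18450,-0.09032); r₂ = λ·B[:,1] = (+0.20142,+0.77540,+0.59849)
r₃ = r₁×r₂ = (-0.04039,-0.60392,+0.79602); SVD([r₁ r₂ r₃]) → R = UVᵀ:
  R  [+0.97867 +0.20142 -0.04039]
  R  [-0.18450 +0.77540 -0.60392]
  R  [-0.09032 +0.59849 +0.79602]
t = (+0.00723, -0.23154, +1.29228) m
tr R = 2.550091; θ = arccos((tr R − 1)/2) = 0.684009 rad = 39.191°
axis k = ((R−Rᵀ)₃₂, (R−Rᵀ)₁₃, (R−Rᵀ)₂₁) / (2 sinθ) = (+0.951416, +0.039514, -0.305363)
rvec = θ·k = (+0.650777, +0.027028, -0.208871)

rvec=(0.6508, 0.0270, -0.2089) tvec=(0.0072, -0.2315, 1.2923)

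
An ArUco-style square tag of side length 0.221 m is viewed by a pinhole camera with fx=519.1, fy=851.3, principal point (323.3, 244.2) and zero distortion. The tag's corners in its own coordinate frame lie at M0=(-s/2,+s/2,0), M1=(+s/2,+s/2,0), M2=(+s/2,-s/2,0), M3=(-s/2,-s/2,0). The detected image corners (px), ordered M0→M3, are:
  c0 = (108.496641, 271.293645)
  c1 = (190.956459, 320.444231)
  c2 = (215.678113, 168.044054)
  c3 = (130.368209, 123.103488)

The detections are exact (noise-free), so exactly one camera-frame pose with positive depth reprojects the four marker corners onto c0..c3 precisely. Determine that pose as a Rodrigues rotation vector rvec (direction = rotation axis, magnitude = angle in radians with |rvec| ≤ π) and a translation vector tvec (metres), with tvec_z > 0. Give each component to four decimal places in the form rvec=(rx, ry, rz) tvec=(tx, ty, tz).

Intrinsics K: fx=519.1, fy=851.3, cx=323.3, cy=244.2
Marker side s = 0.221 m; corners in marker frame (Z=0):
  M0 = (-0.1105, +0.1105, 0)
  M1 = (+0.1105, +0.1105, 0)
  M2 = (+0.1105, -0.1105, 0)
  M3 = (-0.1105, -0.1105, 0)
Detected image corners:
  c0 = (108.496641, 271.293645) px
  c1 = (190.956459, 320.444231) px
  c2 = (215.678113, 168.044054) px
  c3 = (130.368209, 123.103488) px
Planar DLT: solve 8×8 A·h = b for H (H[2,2]=1):
  H  [+353.52873 -87.70089 +160.48883]
  H  [+177.47956 +703.97042 +221.20875]
  H  [-0.16089 +0.10906 +1.00000]
B = K⁻¹H; ‖b₁‖=0.837295, ‖b₂‖=0.837295; λ = 2/(‖b₁‖+‖b₂‖) = 1.194322, sign → tz>0 ⇒ λ=+1.194322
r₁ = λ·B[:,0] = (+0.93306,+0.30411,-0.19215); r₂ = λ·B[:,1] = (-0.28290,+0.95027,+0.13025)
r₃ = r₁×r₂ = (+0.22220,-0.06717,+0.97268); SVD([r₁ r₂ r₃]) → R = UVᵀ:
  R  [+0.93306 -0.28290 +0.22220]
  R  [+0.30411 +0.95027 -0.06717]
  R  [-0.19215 +0.13025 +0.97268]
t = (-0.37459, -0.03226, +1.19432) m
tr R = 2.856005; θ = arccos((tr R − 1)/2) = 0.381781 rad = 21.874°
axis k = ((R−Rᵀ)₃₂, (R−Rᵀ)₁₃, (R−Rᵀ)₂₁) / (2 sinθ) = (+0.264939, +0.556070, +0.787777)
rvec = θ·k = (+0.101149, +0.212297, +0.300759)

rvec=(0.1011, 0.2123, 0.3008) tvec=(-0.3746, -0.0323, 1.1943)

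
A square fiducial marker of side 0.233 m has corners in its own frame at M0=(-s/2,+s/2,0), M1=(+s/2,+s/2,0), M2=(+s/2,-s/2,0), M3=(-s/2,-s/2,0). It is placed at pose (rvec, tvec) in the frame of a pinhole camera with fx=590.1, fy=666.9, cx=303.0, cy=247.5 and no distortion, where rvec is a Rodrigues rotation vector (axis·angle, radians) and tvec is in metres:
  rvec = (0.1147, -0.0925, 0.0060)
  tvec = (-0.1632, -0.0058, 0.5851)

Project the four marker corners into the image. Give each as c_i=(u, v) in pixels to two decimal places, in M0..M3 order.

c0=(21.29, 372.18) c1=(256.00, 367.94) c2=(256.52, 108.47) c3=(10.72, 102.94)

Intrinsics K: fx=590.1, fy=666.9, cx=303.0, cy=247.5
Marker side s = 0.233 m; corners in marker frame (Z=0):
  M0 = (-0.1165, +0.1165, 0)
  M1 = (+0.1165, +0.1165, 0)
  M2 = (+0.1165, -0.1165, 0)
  M3 = (-0.1165, -0.1165, 0)
rvec = (0.1147, -0.0925, 0.0060), |rvec| = θ = 0.14747 rad = 8.450°
Rodrigues: sinθ=0.14694, 1−cosθ=0.01085; R = I + sinθ·[k]× + (1−cosθ)·[k]×²:
    [+0.99571 -0.01127 -0.09182]
    [+0.00068 +0.99342 -0.11456]
    [+0.09251 +0.11401 +0.98916]
t = (-0.1632, -0.0058, 0.5851) m
M0: Pc = R·M0+t = (-0.28051, +0.10985, +0.58760); u = 590.1·(-0.28051)/0.58760 + 303.0 = 21.2950, v = 666.9·(+0.10985)/0.58760 + 247.5 = 372.1777
M1: Pc = R·M1+t = (-0.04851, +0.11001, +0.60916); u = 590.1·(-0.04851)/0.60916 + 303.0 = 256.0049, v = 666.9·(+0.11001)/0.60916 + 247.5 = 367.9404
M2: Pc = R·M2+t = (-0.04589, -0.12145, +0.58260); u = 590.1·(-0.04589)/0.58260 + 303.0 = 256.5227, v = 666.9·(-0.12145)/0.58260 + 247.5 = 108.4717
M3: Pc = R·M3+t = (-0.27789, -0.12161, +0.56104); u = 590.1·(-0.27789)/0.56104 + 303.0 = 10.7198, v = 666.9·(-0.12161)/0.56104 + 247.5 = 102.9412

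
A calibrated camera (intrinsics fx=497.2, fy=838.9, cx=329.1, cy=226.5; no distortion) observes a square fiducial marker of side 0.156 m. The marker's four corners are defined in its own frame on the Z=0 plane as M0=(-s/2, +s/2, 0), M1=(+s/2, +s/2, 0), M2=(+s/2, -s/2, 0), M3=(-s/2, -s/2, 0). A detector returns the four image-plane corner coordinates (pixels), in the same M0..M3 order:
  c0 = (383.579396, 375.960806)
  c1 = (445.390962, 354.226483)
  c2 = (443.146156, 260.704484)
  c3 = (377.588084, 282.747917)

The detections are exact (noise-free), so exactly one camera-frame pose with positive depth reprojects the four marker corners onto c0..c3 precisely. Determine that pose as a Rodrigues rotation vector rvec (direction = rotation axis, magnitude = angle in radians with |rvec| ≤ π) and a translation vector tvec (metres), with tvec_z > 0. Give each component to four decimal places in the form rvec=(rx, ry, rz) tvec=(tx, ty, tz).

Intrinsics K: fx=497.2, fy=838.9, cx=329.1, cy=226.5
Marker side s = 0.156 m; corners in marker frame (Z=0):
  M0 = (-0.0780, +0.0780, 0)
  M1 = (+0.0780, +0.0780, 0)
  M2 = (+0.0780, -0.0780, 0)
  M3 = (-0.0780, -0.0780, 0)
Detected image corners:
  c0 = (383.579396, 375.960806) px
  c1 = (445.390962, 354.226483) px
  c2 = (443.146156, 260.704484) px
  c3 = (377.588084, 282.747917) px
Planar DLT: solve 8×8 A·h = b for H (H[2,2]=1):
  H  [+435.18236 +180.10007 +412.65041]
  H  [-119.21123 +717.22668 +319.71102]
  H  [+0.06618 +0.37283 +1.00000]
B = K⁻¹H; ‖b₁‖=0.849292, ‖b₂‖=0.849292; λ = 2/(‖b₁‖+‖b₂‖) = 1.177452, sign → tz>0 ⇒ λ=+1.177452
r₁ = λ·B[:,0] = (+0.97900,-0.18836,+0.07793); r₂ = λ·B[:,1] = (+0.13594,+0.88815,+0.43899)
r₃ = r₁×r₂ = (-0.15190,-0.41918,+0.89511); SVD([r₁ r₂ r₃]) → R = UVᵀ:
  R  [+0.97900 +0.13594 -0.15190]
  R  [-0.18836 +0.88815 -0.41918]
  R  [+0.07793 +0.43899 +0.89511]
t = (+0.19786, +0.13083, +1.17745) m
tr R = 2.762261; θ = arccos((tr R − 1)/2) = 0.492549 rad = 28.221°
axis k = ((R−Rᵀ)₃₂, (R−Rᵀ)₁₃, (R−Rᵀ)₂₁) / (2 sinθ) = (+0.907394, -0.243010, -0.342902)
rvec = θ·k = (+0.446936, -0.119694, -0.168896)

rvec=(0.4469, -0.1197, -0.1689) tvec=(0.1979, 0.1308, 1.1775)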